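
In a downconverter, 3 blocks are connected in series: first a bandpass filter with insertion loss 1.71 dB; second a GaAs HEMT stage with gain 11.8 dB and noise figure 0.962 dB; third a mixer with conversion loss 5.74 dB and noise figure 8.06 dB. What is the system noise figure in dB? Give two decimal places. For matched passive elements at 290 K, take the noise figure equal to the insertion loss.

Convert to linear (a loss of L dB is a gain of −L dB): F_i = 10^(NF_i/10), G_i = 10^(G_i,dB/10)
  Stage 1: F_1 = 10^(1.71/10) = 1.483, G_1 = 10^(−1.71/10) = 0.6745
  Stage 2: F_2 = 10^(0.962/10) = 1.248, G_2 = 10^(11.8/10) = 15.14
  Stage 3: F_3 = 10^(8.06/10) = 6.397, G_3 = 10^(−5.74/10) = 0.2667
Friis cascade:
  F = 1.483 + (1.248 − 1)/0.6745 + (6.397 − 1)/10.21 = 2.379
NF = 10 log₁₀(2.379) = 3.76 dB

3.76 dB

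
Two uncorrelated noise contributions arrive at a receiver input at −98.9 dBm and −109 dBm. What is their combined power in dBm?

Convert to linear, add, convert back:
P₁ = 1.29×10⁻¹³ W, P₂ = 1.26×10⁻¹⁴ W
P_tot = 1.41×10⁻¹³ W → 10 log₁₀(P_tot / 10⁻³) = −98.5 dBm

−98.5 dBm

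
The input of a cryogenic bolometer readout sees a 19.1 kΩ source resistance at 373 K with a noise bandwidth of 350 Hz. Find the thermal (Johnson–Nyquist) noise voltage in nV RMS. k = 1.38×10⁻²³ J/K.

371 nV

V_n = √(4kTRB)
4kTRB = 4 × 1.38×10⁻²³ × 373 × 1.91×10⁴ × 3.50×10² = 1.38×10⁻¹³ V²
V_n = √(1.38×10⁻¹³) = 3.71×10⁻⁷ V = 371 nV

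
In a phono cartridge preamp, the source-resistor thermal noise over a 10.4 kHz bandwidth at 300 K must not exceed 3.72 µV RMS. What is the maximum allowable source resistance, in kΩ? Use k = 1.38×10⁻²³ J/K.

Johnson–Nyquist: V_n = √(4kTRB) ⇒ R = V_n² / (4kTB)
4kTB = 4 × 1.38×10⁻²³ × 300 × 1.04×10⁴ = 1.72×10⁻¹⁶
R = (3.72×10⁻⁶)² / 1.72×10⁻¹⁶ = 8.04×10⁴ Ω = 80.4 kΩ

80.4 kΩ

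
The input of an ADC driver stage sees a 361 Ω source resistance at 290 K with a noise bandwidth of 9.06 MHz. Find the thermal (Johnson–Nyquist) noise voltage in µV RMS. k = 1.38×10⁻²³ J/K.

V_n = √(4kTRB)
4kTRB = 4 × 1.38×10⁻²³ × 290 × 3.61×10² × 9.06×10⁶ = 5.24×10⁻¹¹ V²
V_n = √(5.24×10⁻¹¹) = 7.24×10⁻⁶ V = 7.24 µV

7.24 µV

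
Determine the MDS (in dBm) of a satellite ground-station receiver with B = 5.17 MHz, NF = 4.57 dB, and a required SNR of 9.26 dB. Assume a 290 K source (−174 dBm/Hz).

−93.0 dBm

Sensitivity = −174 + 10 log₁₀(B) + NF + SNR_min
= −174 + 67.13 + 4.57 + 9.26
= −93.04 dBm → −93.0 dBm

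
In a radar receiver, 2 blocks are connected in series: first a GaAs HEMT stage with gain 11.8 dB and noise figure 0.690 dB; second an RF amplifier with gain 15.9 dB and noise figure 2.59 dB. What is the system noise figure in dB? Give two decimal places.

0.89 dB

Convert to linear (a loss of L dB is a gain of −L dB): F_i = 10^(NF_i/10), G_i = 10^(G_i,dB/10)
  Stage 1: F_1 = 10^(0.690/10) = 1.172, G_1 = 10^(11.8/10) = 15.14
  Stage 2: F_2 = 10^(2.59/10) = 1.816, G_2 = 10^(15.9/10) = 38.90
Friis cascade:
  F = 1.172 + (1.816 − 1)/15.14 = 1.226
NF = 10 log₁₀(1.226) = 0.89 dB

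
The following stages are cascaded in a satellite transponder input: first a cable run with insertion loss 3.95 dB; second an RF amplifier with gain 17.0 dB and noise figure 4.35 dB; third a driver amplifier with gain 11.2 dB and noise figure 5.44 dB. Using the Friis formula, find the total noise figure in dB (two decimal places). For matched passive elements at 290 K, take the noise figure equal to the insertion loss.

8.38 dB

Convert to linear (a loss of L dB is a gain of −L dB): F_i = 10^(NF_i/10), G_i = 10^(G_i,dB/10)
  Stage 1: F_1 = 10^(3.95/10) = 2.483, G_1 = 10^(−3.95/10) = 0.4027
  Stage 2: F_2 = 10^(4.35/10) = 2.723, G_2 = 10^(17.0/10) = 50.12
  Stage 3: F_3 = 10^(5.44/10) = 3.499, G_3 = 10^(11.2/10) = 13.18
Friis cascade:
  F = 2.483 + (2.723 − 1)/0.4027 + (3.499 − 1)/20.18 = 6.885
NF = 10 log₁₀(6.885) = 8.38 dB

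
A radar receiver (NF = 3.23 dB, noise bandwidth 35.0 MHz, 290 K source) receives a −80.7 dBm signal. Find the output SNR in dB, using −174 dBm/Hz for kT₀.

14.6 dB

Noise floor: N = −174 + 10 log₁₀(B) + NF
10 log₁₀(3.50×10⁷) = 75.44 dB
N = −174 + 75.44 + 3.23 = −95.33 dBm
SNR = P_sig − N = −80.7 − (−95.33) = 14.63 dB → 14.6 dB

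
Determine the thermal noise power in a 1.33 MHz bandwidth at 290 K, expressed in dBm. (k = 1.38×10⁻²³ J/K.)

−112.7 dBm

P_n = kTB = 1.38×10⁻²³ × 290 × 1.33×10⁶ = 5.32×10⁻¹⁵ W
In dBm: 10 log₁₀(5.32×10⁻¹⁵ / 10⁻³) = −112.7 dBm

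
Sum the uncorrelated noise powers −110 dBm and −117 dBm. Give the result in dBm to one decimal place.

−109.2 dBm

Convert to linear, add, convert back:
P₁ = 1.00×10⁻¹⁴ W, P₂ = 2.00×10⁻¹⁵ W
P_tot = 1.20×10⁻¹⁴ W → 10 log₁₀(P_tot / 10⁻³) = −109.2 dBm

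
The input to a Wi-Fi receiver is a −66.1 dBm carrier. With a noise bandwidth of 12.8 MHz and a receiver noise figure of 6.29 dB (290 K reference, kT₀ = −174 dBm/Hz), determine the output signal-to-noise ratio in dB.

Noise floor: N = −174 + 10 log₁₀(B) + NF
10 log₁₀(1.28×10⁷) = 71.07 dB
N = −174 + 71.07 + 6.29 = −96.64 dBm
SNR = P_sig − N = −66.1 − (−96.64) = 30.54 dB → 30.5 dB

30.5 dB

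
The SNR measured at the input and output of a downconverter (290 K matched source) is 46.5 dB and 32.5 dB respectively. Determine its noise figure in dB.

14.0 dB

NF (dB) = SNR_in(dB) − SNR_out(dB) when the source is at T₀
NF = 46.5 − 32.5 = 14.0 dB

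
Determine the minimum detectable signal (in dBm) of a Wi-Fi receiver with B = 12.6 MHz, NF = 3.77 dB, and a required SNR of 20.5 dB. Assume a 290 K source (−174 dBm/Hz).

−78.7 dBm

Sensitivity = −174 + 10 log₁₀(B) + NF + SNR_min
= −174 + 71 + 3.77 + 20.5
= −78.73 dBm → −78.7 dBm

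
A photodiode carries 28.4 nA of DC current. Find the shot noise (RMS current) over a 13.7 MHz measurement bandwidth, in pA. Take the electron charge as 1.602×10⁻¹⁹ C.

353 pA

I_n = √(2qI·B)
2qI·B = 2 × 1.602×10⁻¹⁹ × 2.84×10⁻⁸ × 1.37×10⁷ = 1.25×10⁻¹⁹ A²
I_n = √(1.25×10⁻¹⁹) = 3.53×10⁻¹⁰ A = 353 pA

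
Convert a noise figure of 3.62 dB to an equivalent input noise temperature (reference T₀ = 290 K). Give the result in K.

377 K

F = 10^(3.62/10) = 2.30144
T_e = (F − 1)·T₀ = (2.30144 − 1) × 290 = 377 K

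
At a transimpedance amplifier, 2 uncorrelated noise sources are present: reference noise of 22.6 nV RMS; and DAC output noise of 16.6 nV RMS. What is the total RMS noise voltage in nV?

28.0 nV

Uncorrelated sources add in power (mean-square): V_tot = √(ΣV_i²)
V_tot = √[(2.26×10⁻⁸)² + (1.66×10⁻⁸)²] = 2.80×10⁻⁸ V = 28.0 nV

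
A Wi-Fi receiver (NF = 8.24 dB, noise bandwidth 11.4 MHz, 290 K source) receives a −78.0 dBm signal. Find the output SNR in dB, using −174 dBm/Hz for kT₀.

Noise floor: N = −174 + 10 log₁₀(B) + NF
10 log₁₀(1.14×10⁷) = 70.57 dB
N = −174 + 70.57 + 8.24 = −95.19 dBm
SNR = P_sig − N = −78.0 − (−95.19) = 17.19 dB → 17.2 dB

17.2 dB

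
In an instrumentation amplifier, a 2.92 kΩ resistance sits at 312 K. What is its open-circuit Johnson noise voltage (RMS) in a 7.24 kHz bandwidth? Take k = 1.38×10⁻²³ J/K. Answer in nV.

603 nV

V_n = √(4kTRB)
4kTRB = 4 × 1.38×10⁻²³ × 312 × 2.92×10³ × 7.24×10³ = 3.64×10⁻¹³ V²
V_n = √(3.64×10⁻¹³) = 6.03×10⁻⁷ V = 603 nV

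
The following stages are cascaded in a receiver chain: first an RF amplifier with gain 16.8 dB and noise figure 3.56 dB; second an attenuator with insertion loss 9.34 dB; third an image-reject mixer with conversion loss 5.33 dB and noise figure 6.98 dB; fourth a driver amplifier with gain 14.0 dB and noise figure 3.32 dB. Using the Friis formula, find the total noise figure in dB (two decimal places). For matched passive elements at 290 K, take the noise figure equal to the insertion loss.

5.85 dB

Convert to linear (a loss of L dB is a gain of −L dB): F_i = 10^(NF_i/10), G_i = 10^(G_i,dB/10)
  Stage 1: F_1 = 10^(3.56/10) = 2.270, G_1 = 10^(16.8/10) = 47.86
  Stage 2: F_2 = 10^(9.34/10) = 8.590, G_2 = 10^(−9.34/10) = 0.1164
  Stage 3: F_3 = 10^(6.98/10) = 4.989, G_3 = 10^(−5.33/10) = 0.2931
  Stage 4: F_4 = 10^(3.32/10) = 2.148, G_4 = 10^(14.0/10) = 25.12
Friis cascade:
  F = 2.270 + (8.590 − 1)/47.86 + (4.989 − 1)/5.572 + (2.148 − 1)/1.633 = 3.847
NF = 10 log₁₀(3.847) = 5.85 dB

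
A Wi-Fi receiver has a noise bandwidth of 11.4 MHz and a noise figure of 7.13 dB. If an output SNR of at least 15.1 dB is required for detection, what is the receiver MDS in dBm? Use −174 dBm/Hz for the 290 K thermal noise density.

Sensitivity = −174 + 10 log₁₀(B) + NF + SNR_min
= −174 + 70.57 + 7.13 + 15.1
= −81.20 dBm → −81.2 dBm

−81.2 dBm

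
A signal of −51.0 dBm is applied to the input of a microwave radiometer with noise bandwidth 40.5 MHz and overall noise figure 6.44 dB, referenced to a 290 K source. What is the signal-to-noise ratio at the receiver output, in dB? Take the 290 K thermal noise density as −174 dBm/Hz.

40.5 dB

Noise floor: N = −174 + 10 log₁₀(B) + NF
10 log₁₀(4.05×10⁷) = 76.07 dB
N = −174 + 76.07 + 6.44 = −91.49 dBm
SNR = P_sig − N = −51.0 − (−91.49) = 40.49 dB → 40.5 dB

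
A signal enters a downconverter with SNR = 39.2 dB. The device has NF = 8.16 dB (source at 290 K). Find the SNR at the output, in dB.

31.04 dB

By definition F = SNR_in/SNR_out, so in dB: SNR_out = SNR_in − NF
SNR_out = 39.2 − 8.16 = 31.04 dB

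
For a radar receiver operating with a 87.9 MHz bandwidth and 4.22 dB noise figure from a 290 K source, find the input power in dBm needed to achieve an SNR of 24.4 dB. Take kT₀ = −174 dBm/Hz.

Sensitivity = −174 + 10 log₁₀(B) + NF + SNR_min
= −174 + 79.44 + 4.22 + 24.4
= −65.94 dBm → −65.9 dBm

−65.9 dBm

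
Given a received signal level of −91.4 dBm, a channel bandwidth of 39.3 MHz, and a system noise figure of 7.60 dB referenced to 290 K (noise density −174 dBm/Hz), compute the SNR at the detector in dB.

Noise floor: N = −174 + 10 log₁₀(B) + NF
10 log₁₀(3.93×10⁷) = 75.94 dB
N = −174 + 75.94 + 7.60 = −90.46 dBm
SNR = P_sig − N = −91.4 − (−90.46) = −0.94 dB → −0.9 dB

−0.9 dB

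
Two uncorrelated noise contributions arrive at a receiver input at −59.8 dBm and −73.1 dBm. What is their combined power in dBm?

−59.6 dBm

Convert to linear, add, convert back:
P₁ = 1.05×10⁻⁹ W, P₂ = 4.90×10⁻¹¹ W
P_tot = 1.10×10⁻⁹ W → 10 log₁₀(P_tot / 10⁻³) = −59.6 dBm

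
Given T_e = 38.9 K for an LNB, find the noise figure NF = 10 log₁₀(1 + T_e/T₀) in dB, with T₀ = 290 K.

F = 1 + T_e/T₀ = 1 + 38.9/290 = 1.13414
NF = 10 log₁₀(1.13414) = 0.547 dB

0.547 dB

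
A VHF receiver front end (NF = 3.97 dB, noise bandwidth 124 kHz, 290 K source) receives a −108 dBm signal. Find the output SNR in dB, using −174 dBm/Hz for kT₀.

Noise floor: N = −174 + 10 log₁₀(B) + NF
10 log₁₀(1.24×10⁵) = 50.93 dB
N = −174 + 50.93 + 3.97 = −119.10 dBm
SNR = P_sig − N = −108 − (−119.10) = 11.10 dB → 11.1 dB

11.1 dB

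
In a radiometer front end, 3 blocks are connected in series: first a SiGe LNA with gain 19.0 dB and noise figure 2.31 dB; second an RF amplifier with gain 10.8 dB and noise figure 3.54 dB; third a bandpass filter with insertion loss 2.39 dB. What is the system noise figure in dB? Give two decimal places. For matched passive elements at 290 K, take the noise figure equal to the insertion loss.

Convert to linear (a loss of L dB is a gain of −L dB): F_i = 10^(NF_i/10), G_i = 10^(G_i,dB/10)
  Stage 1: F_1 = 10^(2.31/10) = 1.702, G_1 = 10^(19.0/10) = 79.43
  Stage 2: F_2 = 10^(3.54/10) = 2.259, G_2 = 10^(10.8/10) = 12.02
  Stage 3: F_3 = 10^(2.39/10) = 1.734, G_3 = 10^(−2.39/10) = 0.5768
Friis cascade:
  F = 1.702 + (2.259 − 1)/79.43 + (1.734 − 1)/955.0 = 1.719
NF = 10 log₁₀(1.719) = 2.35 dB

2.35 dB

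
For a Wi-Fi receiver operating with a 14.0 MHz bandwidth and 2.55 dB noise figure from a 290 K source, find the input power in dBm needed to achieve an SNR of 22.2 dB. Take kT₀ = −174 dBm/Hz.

Sensitivity = −174 + 10 log₁₀(B) + NF + SNR_min
= −174 + 71.46 + 2.55 + 22.2
= −77.79 dBm → −77.8 dBm

−77.8 dBm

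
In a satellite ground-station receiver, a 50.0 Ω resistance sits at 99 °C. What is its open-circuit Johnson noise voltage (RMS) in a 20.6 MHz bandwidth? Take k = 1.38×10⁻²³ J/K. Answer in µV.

4.60 µV

T = 99 °C + 273.15 = 372.15 K
V_n = √(4kTRB)
4kTRB = 4 × 1.38×10⁻²³ × 372.15 × 5.00×10¹ × 2.06×10⁷ = 2.12×10⁻¹¹ V²
V_n = √(2.12×10⁻¹¹) = 4.60×10⁻⁶ V = 4.60 µV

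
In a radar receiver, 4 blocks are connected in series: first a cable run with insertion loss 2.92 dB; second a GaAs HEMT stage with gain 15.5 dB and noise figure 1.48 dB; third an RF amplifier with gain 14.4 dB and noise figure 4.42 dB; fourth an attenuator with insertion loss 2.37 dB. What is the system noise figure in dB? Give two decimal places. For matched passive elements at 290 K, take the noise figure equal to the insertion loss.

4.55 dB

Convert to linear (a loss of L dB is a gain of −L dB): F_i = 10^(NF_i/10), G_i = 10^(G_i,dB/10)
  Stage 1: F_1 = 10^(2.92/10) = 1.959, G_1 = 10^(−2.92/10) = 0.5105
  Stage 2: F_2 = 10^(1.48/10) = 1.406, G_2 = 10^(15.5/10) = 35.48
  Stage 3: F_3 = 10^(4.42/10) = 2.767, G_3 = 10^(14.4/10) = 27.54
  Stage 4: F_4 = 10^(2.37/10) = 1.726, G_4 = 10^(−2.37/10) = 0.5794
Friis cascade:
  F = 1.959 + (1.406 − 1)/0.5105 + (2.767 − 1)/18.11 + (1.726 − 1)/498.9 = 2.853
NF = 10 log₁₀(2.853) = 4.55 dB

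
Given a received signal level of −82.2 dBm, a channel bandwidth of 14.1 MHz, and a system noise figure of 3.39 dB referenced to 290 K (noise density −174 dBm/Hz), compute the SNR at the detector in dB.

16.9 dB

Noise floor: N = −174 + 10 log₁₀(B) + NF
10 log₁₀(1.41×10⁷) = 71.49 dB
N = −174 + 71.49 + 3.39 = −99.12 dBm
SNR = P_sig − N = −82.2 − (−99.12) = 16.92 dB → 16.9 dB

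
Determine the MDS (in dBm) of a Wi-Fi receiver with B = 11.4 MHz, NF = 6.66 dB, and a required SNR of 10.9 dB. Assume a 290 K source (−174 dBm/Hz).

Sensitivity = −174 + 10 log₁₀(B) + NF + SNR_min
= −174 + 70.57 + 6.66 + 10.9
= −85.87 dBm → −85.9 dBm

−85.9 dBm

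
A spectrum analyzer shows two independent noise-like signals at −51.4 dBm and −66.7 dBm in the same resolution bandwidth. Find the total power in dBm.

Convert to linear, add, convert back:
P₁ = 7.24×10⁻⁹ W, P₂ = 2.14×10⁻¹⁰ W
P_tot = 7.46×10⁻⁹ W → 10 log₁₀(P_tot / 10⁻³) = −51.3 dBm

−51.3 dBm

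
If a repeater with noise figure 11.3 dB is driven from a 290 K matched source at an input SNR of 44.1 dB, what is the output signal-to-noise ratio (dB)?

32.8 dB

By definition F = SNR_in/SNR_out, so in dB: SNR_out = SNR_in − NF
SNR_out = 44.1 − 11.3 = 32.8 dB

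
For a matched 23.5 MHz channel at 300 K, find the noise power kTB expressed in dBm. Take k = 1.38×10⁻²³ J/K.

−100.1 dBm

P_n = kTB = 1.38×10⁻²³ × 300 × 2.35×10⁷ = 9.73×10⁻¹⁴ W
In dBm: 10 log₁₀(9.73×10⁻¹⁴ / 10⁻³) = −100.1 dBm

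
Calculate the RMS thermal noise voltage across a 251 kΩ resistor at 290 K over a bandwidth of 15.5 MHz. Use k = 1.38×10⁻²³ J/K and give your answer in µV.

V_n = √(4kTRB)
4kTRB = 4 × 1.38×10⁻²³ × 290 × 2.51×10⁵ × 1.55×10⁷ = 6.23×10⁻⁸ V²
V_n = √(6.23×10⁻⁸) = 2.50×10⁻⁴ V = 250 µV

250 µV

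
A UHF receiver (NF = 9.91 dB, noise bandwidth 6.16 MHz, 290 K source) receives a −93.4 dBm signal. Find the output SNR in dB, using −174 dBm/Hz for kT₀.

2.8 dB

Noise floor: N = −174 + 10 log₁₀(B) + NF
10 log₁₀(6.16×10⁶) = 67.9 dB
N = −174 + 67.9 + 9.91 = −96.19 dBm
SNR = P_sig − N = −93.4 − (−96.19) = 2.79 dB → 2.8 dB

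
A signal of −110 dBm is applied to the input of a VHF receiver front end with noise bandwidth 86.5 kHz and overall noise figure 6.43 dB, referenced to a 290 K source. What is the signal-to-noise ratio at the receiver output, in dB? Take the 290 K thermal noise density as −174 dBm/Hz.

8.2 dB

Noise floor: N = −174 + 10 log₁₀(B) + NF
10 log₁₀(8.65×10⁴) = 49.37 dB
N = −174 + 49.37 + 6.43 = −118.20 dBm
SNR = P_sig − N = −110 − (−118.20) = 8.20 dB → 8.2 dB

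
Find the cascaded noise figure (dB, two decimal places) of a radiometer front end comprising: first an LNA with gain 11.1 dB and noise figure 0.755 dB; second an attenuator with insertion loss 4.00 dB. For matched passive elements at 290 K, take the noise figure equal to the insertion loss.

1.16 dB

Convert to linear (a loss of L dB is a gain of −L dB): F_i = 10^(NF_i/10), G_i = 10^(G_i,dB/10)
  Stage 1: F_1 = 10^(0.755/10) = 1.190, G_1 = 10^(11.1/10) = 12.88
  Stage 2: F_2 = 10^(4.00/10) = 2.512, G_2 = 10^(−4.00/10) = 0.3981
Friis cascade:
  F = 1.190 + (2.512 − 1)/12.88 = 1.307
NF = 10 log₁₀(1.307) = 1.16 dB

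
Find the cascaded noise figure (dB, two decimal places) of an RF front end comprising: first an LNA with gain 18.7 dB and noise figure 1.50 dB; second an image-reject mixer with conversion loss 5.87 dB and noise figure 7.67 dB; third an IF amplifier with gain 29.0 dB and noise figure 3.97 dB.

Convert to linear (a loss of L dB is a gain of −L dB): F_i = 10^(NF_i/10), G_i = 10^(G_i,dB/10)
  Stage 1: F_1 = 10^(1.50/10) = 1.413, G_1 = 10^(18.7/10) = 74.13
  Stage 2: F_2 = 10^(7.67/10) = 5.848, G_2 = 10^(−5.87/10) = 0.2588
  Stage 3: F_3 = 10^(3.97/10) = 2.495, G_3 = 10^(29.0/10) = 794.3
Friis cascade:
  F = 1.413 + (5.848 − 1)/74.13 + (2.495 − 1)/19.19 = 1.556
NF = 10 log₁₀(1.556) = 1.92 dB

1.92 dB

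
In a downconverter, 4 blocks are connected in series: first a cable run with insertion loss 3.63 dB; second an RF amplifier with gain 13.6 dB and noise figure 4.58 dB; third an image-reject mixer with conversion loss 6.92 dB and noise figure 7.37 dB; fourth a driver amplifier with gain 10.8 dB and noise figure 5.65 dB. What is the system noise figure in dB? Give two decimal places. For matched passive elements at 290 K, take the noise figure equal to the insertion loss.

9.24 dB

Convert to linear (a loss of L dB is a gain of −L dB): F_i = 10^(NF_i/10), G_i = 10^(G_i,dB/10)
  Stage 1: F_1 = 10^(3.63/10) = 2.307, G_1 = 10^(−3.63/10) = 0.4335
  Stage 2: F_2 = 10^(4.58/10) = 2.871, G_2 = 10^(13.6/10) = 22.91
  Stage 3: F_3 = 10^(7.37/10) = 5.458, G_3 = 10^(−6.92/10) = 0.2032
  Stage 4: F_4 = 10^(5.65/10) = 3.673, G_4 = 10^(10.8/10) = 12.02
Friis cascade:
  F = 2.307 + (2.871 − 1)/0.4335 + (5.458 − 1)/9.931 + (3.673 − 1)/2.018 = 8.395
NF = 10 log₁₀(8.395) = 9.24 dB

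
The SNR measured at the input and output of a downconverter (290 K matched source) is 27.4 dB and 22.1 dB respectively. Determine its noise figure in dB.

5.3 dB

NF (dB) = SNR_in(dB) − SNR_out(dB) when the source is at T₀
NF = 27.4 − 22.1 = 5.3 dB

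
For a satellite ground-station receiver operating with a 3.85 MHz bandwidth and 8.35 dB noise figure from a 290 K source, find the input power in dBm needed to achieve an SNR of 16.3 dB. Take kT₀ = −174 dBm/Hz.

Sensitivity = −174 + 10 log₁₀(B) + NF + SNR_min
= −174 + 65.85 + 8.35 + 16.3
= −83.50 dBm → −83.5 dBm

−83.5 dBm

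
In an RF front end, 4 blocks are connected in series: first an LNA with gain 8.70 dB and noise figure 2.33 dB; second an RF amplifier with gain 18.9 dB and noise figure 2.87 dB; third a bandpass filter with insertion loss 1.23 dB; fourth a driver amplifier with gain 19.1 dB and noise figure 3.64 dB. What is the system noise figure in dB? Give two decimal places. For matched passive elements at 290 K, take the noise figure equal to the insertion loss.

Convert to linear (a loss of L dB is a gain of −L dB): F_i = 10^(NF_i/10), G_i = 10^(G_i,dB/10)
  Stage 1: F_1 = 10^(2.33/10) = 1.710, G_1 = 10^(8.70/10) = 7.413
  Stage 2: F_2 = 10^(2.87/10) = 1.936, G_2 = 10^(18.9/10) = 77.62
  Stage 3: F_3 = 10^(1.23/10) = 1.327, G_3 = 10^(−1.23/10) = 0.7534
  Stage 4: F_4 = 10^(3.64/10) = 2.312, G_4 = 10^(19.1/10) = 81.28
Friis cascade:
  F = 1.710 + (1.936 − 1)/7.413 + (1.327 − 1)/575.4 + (2.312 − 1)/433.5 = 1.840
NF = 10 log₁₀(1.840) = 2.65 dB

2.65 dB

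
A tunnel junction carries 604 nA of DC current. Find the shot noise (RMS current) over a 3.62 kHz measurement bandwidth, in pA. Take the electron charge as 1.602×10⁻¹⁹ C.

I_n = √(2qI·B)
2qI·B = 2 × 1.602×10⁻¹⁹ × 6.04×10⁻⁷ × 3.62×10³ = 7.01×10⁻²² A²
I_n = √(7.01×10⁻²²) = 2.65×10⁻¹¹ A = 26.5 pA

26.5 pA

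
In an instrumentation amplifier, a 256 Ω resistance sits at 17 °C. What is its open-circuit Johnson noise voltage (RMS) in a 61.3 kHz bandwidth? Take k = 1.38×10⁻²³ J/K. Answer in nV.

T = 17 °C + 273.15 = 290.15 K
V_n = √(4kTRB)
4kTRB = 4 × 1.38×10⁻²³ × 290.15 × 2.56×10² × 6.13×10⁴ = 2.51×10⁻¹³ V²
V_n = √(2.51×10⁻¹³) = 5.01×10⁻⁷ V = 501 nV

501 nV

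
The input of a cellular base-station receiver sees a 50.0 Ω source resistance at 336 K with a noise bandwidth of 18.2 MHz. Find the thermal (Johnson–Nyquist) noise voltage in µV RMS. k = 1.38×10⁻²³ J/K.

V_n = √(4kTRB)
4kTRB = 4 × 1.38×10⁻²³ × 336 × 5.00×10¹ × 1.82×10⁷ = 1.69×10⁻¹¹ V²
V_n = √(1.69×10⁻¹¹) = 4.11×10⁻⁶ V = 4.11 µV

4.11 µV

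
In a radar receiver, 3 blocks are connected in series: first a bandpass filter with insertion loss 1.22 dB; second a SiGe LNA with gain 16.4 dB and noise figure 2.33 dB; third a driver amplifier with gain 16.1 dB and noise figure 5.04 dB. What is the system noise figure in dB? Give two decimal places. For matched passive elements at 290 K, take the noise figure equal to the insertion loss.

3.68 dB

Convert to linear (a loss of L dB is a gain of −L dB): F_i = 10^(NF_i/10), G_i = 10^(G_i,dB/10)
  Stage 1: F_1 = 10^(1.22/10) = 1.324, G_1 = 10^(−1.22/10) = 0.7551
  Stage 2: F_2 = 10^(2.33/10) = 1.710, G_2 = 10^(16.4/10) = 43.65
  Stage 3: F_3 = 10^(5.04/10) = 3.192, G_3 = 10^(16.1/10) = 40.74
Friis cascade:
  F = 1.324 + (1.710 − 1)/0.7551 + (3.192 − 1)/32.96 = 2.331
NF = 10 log₁₀(2.331) = 3.68 dB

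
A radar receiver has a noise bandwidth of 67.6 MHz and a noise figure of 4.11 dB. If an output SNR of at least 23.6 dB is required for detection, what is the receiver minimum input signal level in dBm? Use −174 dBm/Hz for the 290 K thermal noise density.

Sensitivity = −174 + 10 log₁₀(B) + NF + SNR_min
= −174 + 78.3 + 4.11 + 23.6
= −67.99 dBm → −68.0 dBm

−68.0 dBm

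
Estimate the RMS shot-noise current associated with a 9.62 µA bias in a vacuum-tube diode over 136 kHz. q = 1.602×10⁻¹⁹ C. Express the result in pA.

647 pA

I_n = √(2qI·B)
2qI·B = 2 × 1.602×10⁻¹⁹ × 9.62×10⁻⁶ × 1.36×10⁵ = 4.19×10⁻¹⁹ A²
I_n = √(4.19×10⁻¹⁹) = 6.47×10⁻¹⁰ A = 647 pA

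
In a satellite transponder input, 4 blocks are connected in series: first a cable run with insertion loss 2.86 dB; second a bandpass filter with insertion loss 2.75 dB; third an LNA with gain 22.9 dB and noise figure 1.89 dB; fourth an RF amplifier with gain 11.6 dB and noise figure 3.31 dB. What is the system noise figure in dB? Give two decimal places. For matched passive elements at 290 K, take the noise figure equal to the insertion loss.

Convert to linear (a loss of L dB is a gain of −L dB): F_i = 10^(NF_i/10), G_i = 10^(G_i,dB/10)
  Stage 1: F_1 = 10^(2.86/10) = 1.932, G_1 = 10^(−2.86/10) = 0.5176
  Stage 2: F_2 = 10^(2.75/10) = 1.884, G_2 = 10^(−2.75/10) = 0.5309
  Stage 3: F_3 = 10^(1.89/10) = 1.545, G_3 = 10^(22.9/10) = 195.0
  Stage 4: F_4 = 10^(3.31/10) = 2.143, G_4 = 10^(11.6/10) = 14.45
Friis cascade:
  F = 1.932 + (1.884 − 1)/0.5176 + (1.545 − 1)/0.2748 + (2.143 − 1)/53.58 = 5.645
NF = 10 log₁₀(5.645) = 7.52 dB

7.52 dB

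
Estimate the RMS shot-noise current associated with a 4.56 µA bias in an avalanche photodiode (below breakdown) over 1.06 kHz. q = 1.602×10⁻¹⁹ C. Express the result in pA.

I_n = √(2qI·B)
2qI·B = 2 × 1.602×10⁻¹⁹ × 4.56×10⁻⁶ × 1.06×10³ = 1.55×10⁻²¹ A²
I_n = √(1.55×10⁻²¹) = 3.94×10⁻¹¹ A = 39.4 pA

39.4 pA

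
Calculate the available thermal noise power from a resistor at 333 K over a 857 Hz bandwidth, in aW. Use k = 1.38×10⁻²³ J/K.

3.94 aW

P_n = kTB = 1.38×10⁻²³ × 333 × 8.57×10² = 3.94×10⁻¹⁸ W = 3.94 aW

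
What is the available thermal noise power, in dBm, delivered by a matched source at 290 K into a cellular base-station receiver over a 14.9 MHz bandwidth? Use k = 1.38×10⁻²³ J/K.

P_n = kTB = 1.38×10⁻²³ × 290 × 1.49×10⁷ = 5.96×10⁻¹⁴ W
In dBm: 10 log₁₀(5.96×10⁻¹⁴ / 10⁻³) = −102.2 dBm

−102.2 dBm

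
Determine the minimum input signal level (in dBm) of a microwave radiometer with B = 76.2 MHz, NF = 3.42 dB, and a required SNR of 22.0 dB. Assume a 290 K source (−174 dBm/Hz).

−69.8 dBm

Sensitivity = −174 + 10 log₁₀(B) + NF + SNR_min
= −174 + 78.82 + 3.42 + 22.0
= −69.76 dBm → −69.8 dBm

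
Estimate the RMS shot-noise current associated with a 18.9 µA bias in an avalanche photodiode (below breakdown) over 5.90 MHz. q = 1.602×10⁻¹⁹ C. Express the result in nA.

5.98 nA

I_n = √(2qI·B)
2qI·B = 2 × 1.602×10⁻¹⁹ × 1.89×10⁻⁵ × 5.90×10⁶ = 3.57×10⁻¹⁷ A²
I_n = √(3.57×10⁻¹⁷) = 5.98×10⁻⁹ A = 5.98 nA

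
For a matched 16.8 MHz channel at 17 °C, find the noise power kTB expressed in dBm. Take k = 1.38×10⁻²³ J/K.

−101.7 dBm

T = 17 °C + 273.15 = 290.15 K
P_n = kTB = 1.38×10⁻²³ × 290.15 × 1.68×10⁷ = 6.73×10⁻¹⁴ W
In dBm: 10 log₁₀(6.73×10⁻¹⁴ / 10⁻³) = −101.7 dBm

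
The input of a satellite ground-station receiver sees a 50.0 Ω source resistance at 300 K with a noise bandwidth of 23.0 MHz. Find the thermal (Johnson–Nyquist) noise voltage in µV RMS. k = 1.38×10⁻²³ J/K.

V_n = √(4kTRB)
4kTRB = 4 × 1.38×10⁻²³ × 300 × 5.00×10¹ × 2.30×10⁷ = 1.90×10⁻¹¹ V²
V_n = √(1.90×10⁻¹¹) = 4.36×10⁻⁶ V = 4.36 µV

4.36 µV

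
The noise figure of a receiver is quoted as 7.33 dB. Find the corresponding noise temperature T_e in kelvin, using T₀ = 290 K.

1278 K

F = 10^(7.33/10) = 5.40754
T_e = (F − 1)·T₀ = (5.40754 − 1) × 290 = 1278 K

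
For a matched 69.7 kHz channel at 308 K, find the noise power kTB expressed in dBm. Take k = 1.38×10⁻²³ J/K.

−125.3 dBm

P_n = kTB = 1.38×10⁻²³ × 308 × 6.97×10⁴ = 2.96×10⁻¹⁶ W
In dBm: 10 log₁₀(2.96×10⁻¹⁶ / 10⁻³) = −125.3 dBm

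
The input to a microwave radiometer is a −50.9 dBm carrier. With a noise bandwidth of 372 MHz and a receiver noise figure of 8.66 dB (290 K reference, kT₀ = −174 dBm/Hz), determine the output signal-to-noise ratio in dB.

28.7 dB

Noise floor: N = −174 + 10 log₁₀(B) + NF
10 log₁₀(3.72×10⁸) = 85.71 dB
N = −174 + 85.71 + 8.66 = −79.63 dBm
SNR = P_sig − N = −50.9 − (−79.63) = 28.73 dB → 28.7 dB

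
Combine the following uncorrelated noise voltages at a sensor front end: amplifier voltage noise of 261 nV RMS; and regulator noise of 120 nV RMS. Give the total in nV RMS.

Uncorrelated sources add in power (mean-square): V_tot = √(ΣV_i²)
V_tot = √[(2.61×10⁻⁷)² + (1.20×10⁻⁷)²] = 2.87×10⁻⁷ V = 287 nV

287 nV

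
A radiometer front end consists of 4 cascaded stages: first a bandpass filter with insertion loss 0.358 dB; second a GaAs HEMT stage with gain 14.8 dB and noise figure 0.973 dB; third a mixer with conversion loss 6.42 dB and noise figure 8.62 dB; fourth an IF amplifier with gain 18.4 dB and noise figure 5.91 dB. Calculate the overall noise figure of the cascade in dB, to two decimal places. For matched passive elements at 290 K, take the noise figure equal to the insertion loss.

Convert to linear (a loss of L dB is a gain of −L dB): F_i = 10^(NF_i/10), G_i = 10^(G_i,dB/10)
  Stage 1: F_1 = 10^(0.358/10) = 1.086, G_1 = 10^(−0.358/10) = 0.9209
  Stage 2: F_2 = 10^(0.973/10) = 1.251, G_2 = 10^(14.8/10) = 30.20
  Stage 3: F_3 = 10^(8.62/10) = 7.278, G_3 = 10^(−6.42/10) = 0.2280
  Stage 4: F_4 = 10^(5.91/10) = 3.899, G_4 = 10^(18.4/10) = 69.18
Friis cascade:
  F = 1.086 + (1.251 − 1)/0.9209 + (7.278 − 1)/27.81 + (3.899 − 1)/6.342 = 2.042
NF = 10 log₁₀(2.042) = 3.10 dB

3.10 dB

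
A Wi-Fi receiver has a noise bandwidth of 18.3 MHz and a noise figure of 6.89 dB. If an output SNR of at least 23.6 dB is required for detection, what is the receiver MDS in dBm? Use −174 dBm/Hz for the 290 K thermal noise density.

−70.9 dBm

Sensitivity = −174 + 10 log₁₀(B) + NF + SNR_min
= −174 + 72.62 + 6.89 + 23.6
= −70.89 dBm → −70.9 dBm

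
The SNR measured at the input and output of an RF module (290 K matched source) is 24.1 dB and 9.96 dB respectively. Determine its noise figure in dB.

NF (dB) = SNR_in(dB) − SNR_out(dB) when the source is at T₀
NF = 24.1 − 9.96 = 14.14 dB

14.14 dB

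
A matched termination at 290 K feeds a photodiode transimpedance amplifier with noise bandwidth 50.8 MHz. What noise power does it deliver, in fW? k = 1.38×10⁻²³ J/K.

203 fW

P_n = kTB = 1.38×10⁻²³ × 290 × 5.08×10⁷ = 2.03×10⁻¹³ W = 203 fW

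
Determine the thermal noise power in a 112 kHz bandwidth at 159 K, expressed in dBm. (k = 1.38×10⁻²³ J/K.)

−126.1 dBm

P_n = kTB = 1.38×10⁻²³ × 159 × 1.12×10⁵ = 2.46×10⁻¹⁶ W
In dBm: 10 log₁₀(2.46×10⁻¹⁶ / 10⁻³) = −126.1 dBm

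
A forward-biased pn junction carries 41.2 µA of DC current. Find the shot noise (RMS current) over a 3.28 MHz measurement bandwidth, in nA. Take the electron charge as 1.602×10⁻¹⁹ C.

6.58 nA

I_n = √(2qI·B)
2qI·B = 2 × 1.602×10⁻¹⁹ × 4.12×10⁻⁵ × 3.28×10⁶ = 4.33×10⁻¹⁷ A²
I_n = √(4.33×10⁻¹⁷) = 6.58×10⁻⁹ A = 6.58 nA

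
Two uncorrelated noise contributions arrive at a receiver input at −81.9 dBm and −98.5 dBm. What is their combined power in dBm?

−81.8 dBm

Convert to linear, add, convert back:
P₁ = 6.46×10⁻¹² W, P₂ = 1.41×10⁻¹³ W
P_tot = 6.60×10⁻¹² W → 10 log₁₀(P_tot / 10⁻³) = −81.8 dBm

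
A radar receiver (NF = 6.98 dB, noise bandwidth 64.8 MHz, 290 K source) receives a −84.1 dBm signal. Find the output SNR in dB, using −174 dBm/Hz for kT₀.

4.8 dB

Noise floor: N = −174 + 10 log₁₀(B) + NF
10 log₁₀(6.48×10⁷) = 78.12 dB
N = −174 + 78.12 + 6.98 = −88.90 dBm
SNR = P_sig − N = −84.1 − (−88.90) = 4.80 dB → 4.8 dB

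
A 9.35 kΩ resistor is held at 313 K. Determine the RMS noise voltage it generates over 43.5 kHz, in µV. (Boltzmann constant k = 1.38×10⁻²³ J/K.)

2.65 µV

V_n = √(4kTRB)
4kTRB = 4 × 1.38×10⁻²³ × 313 × 9.35×10³ × 4.35×10⁴ = 7.03×10⁻¹² V²
V_n = √(7.03×10⁻¹²) = 2.65×10⁻⁶ V = 2.65 µV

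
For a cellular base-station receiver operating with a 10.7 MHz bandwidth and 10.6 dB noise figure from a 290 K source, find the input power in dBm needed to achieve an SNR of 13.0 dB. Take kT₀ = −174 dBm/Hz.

−80.1 dBm

Sensitivity = −174 + 10 log₁₀(B) + NF + SNR_min
= −174 + 70.29 + 10.6 + 13.0
= −80.11 dBm → −80.1 dBm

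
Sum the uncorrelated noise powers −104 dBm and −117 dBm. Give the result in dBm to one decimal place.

Convert to linear, add, convert back:
P₁ = 3.98×10⁻¹⁴ W, P₂ = 2.00×10⁻¹⁵ W
P_tot = 4.18×10⁻¹⁴ W → 10 log₁₀(P_tot / 10⁻³) = −103.8 dBm

−103.8 dBm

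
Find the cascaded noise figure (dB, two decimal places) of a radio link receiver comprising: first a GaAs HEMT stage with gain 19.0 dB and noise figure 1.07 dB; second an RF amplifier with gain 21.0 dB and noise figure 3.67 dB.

Convert to linear (a loss of L dB is a gain of −L dB): F_i = 10^(NF_i/10), G_i = 10^(G_i,dB/10)
  Stage 1: F_1 = 10^(1.07/10) = 1.279, G_1 = 10^(19.0/10) = 79.43
  Stage 2: F_2 = 10^(3.67/10) = 2.328, G_2 = 10^(21.0/10) = 125.9
Friis cascade:
  F = 1.279 + (2.328 − 1)/79.43 = 1.296
NF = 10 log₁₀(1.296) = 1.13 dB

1.13 dB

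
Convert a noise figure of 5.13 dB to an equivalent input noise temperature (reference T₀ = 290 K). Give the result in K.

F = 10^(5.13/10) = 3.25837
T_e = (F − 1)·T₀ = (3.25837 − 1) × 290 = 655 K

655 K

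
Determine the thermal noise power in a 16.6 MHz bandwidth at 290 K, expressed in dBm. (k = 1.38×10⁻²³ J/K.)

P_n = kTB = 1.38×10⁻²³ × 290 × 1.66×10⁷ = 6.64×10⁻¹⁴ W
In dBm: 10 log₁₀(6.64×10⁻¹⁴ / 10⁻³) = −101.8 dBm

−101.8 dBm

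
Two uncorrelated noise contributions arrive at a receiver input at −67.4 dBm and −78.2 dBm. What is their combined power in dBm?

−67.1 dBm

Convert to linear, add, convert back:
P₁ = 1.82×10⁻¹⁰ W, P₂ = 1.51×10⁻¹¹ W
P_tot = 1.97×10⁻¹⁰ W → 10 log₁₀(P_tot / 10⁻³) = −67.1 dBm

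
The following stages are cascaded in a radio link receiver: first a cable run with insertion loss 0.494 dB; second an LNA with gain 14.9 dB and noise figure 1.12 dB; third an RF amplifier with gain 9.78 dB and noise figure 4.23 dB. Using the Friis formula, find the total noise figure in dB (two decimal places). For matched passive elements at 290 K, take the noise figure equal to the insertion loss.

Convert to linear (a loss of L dB is a gain of −L dB): F_i = 10^(NF_i/10), G_i = 10^(G_i,dB/10)
  Stage 1: F_1 = 10^(0.494/10) = 1.120, G_1 = 10^(−0.494/10) = 0.8925
  Stage 2: F_2 = 10^(1.12/10) = 1.294, G_2 = 10^(14.9/10) = 30.90
  Stage 3: F_3 = 10^(4.23/10) = 2.649, G_3 = 10^(9.78/10) = 9.506
Friis cascade:
  F = 1.120 + (1.294 − 1)/0.8925 + (2.649 − 1)/27.58 = 1.510
NF = 10 log₁₀(1.510) = 1.79 dB

1.79 dB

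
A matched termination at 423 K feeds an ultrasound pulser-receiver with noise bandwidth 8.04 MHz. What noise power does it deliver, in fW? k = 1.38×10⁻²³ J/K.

P_n = kTB = 1.38×10⁻²³ × 423 × 8.04×10⁶ = 4.69×10⁻¹⁴ W = 46.9 fW

46.9 fW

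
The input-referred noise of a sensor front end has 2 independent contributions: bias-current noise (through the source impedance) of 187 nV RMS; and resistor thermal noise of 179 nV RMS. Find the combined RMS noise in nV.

259 nV

Uncorrelated sources add in power (mean-square): V_tot = √(ΣV_i²)
V_tot = √[(1.87×10⁻⁷)² + (1.79×10⁻⁷)²] = 2.59×10⁻⁷ V = 259 nV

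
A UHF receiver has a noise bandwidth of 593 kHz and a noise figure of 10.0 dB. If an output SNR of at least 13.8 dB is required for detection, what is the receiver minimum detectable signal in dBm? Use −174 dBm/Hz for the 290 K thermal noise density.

−92.5 dBm

Sensitivity = −174 + 10 log₁₀(B) + NF + SNR_min
= −174 + 57.73 + 10.0 + 13.8
= −92.47 dBm → −92.5 dBm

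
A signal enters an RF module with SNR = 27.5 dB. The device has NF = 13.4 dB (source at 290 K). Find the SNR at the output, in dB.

By definition F = SNR_in/SNR_out, so in dB: SNR_out = SNR_in − NF
SNR_out = 27.5 − 13.4 = 14.1 dB

14.1 dB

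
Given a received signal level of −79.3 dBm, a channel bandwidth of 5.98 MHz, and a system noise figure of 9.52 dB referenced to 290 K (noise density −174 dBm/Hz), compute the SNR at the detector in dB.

Noise floor: N = −174 + 10 log₁₀(B) + NF
10 log₁₀(5.98×10⁶) = 67.77 dB
N = −174 + 67.77 + 9.52 = −96.71 dBm
SNR = P_sig − N = −79.3 − (−96.71) = 17.41 dB → 17.4 dB

17.4 dB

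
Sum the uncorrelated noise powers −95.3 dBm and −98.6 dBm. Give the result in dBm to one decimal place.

−93.6 dBm

Convert to linear, add, convert back:
P₁ = 2.95×10⁻¹³ W, P₂ = 1.38×10⁻¹³ W
P_tot = 4.33×10⁻¹³ W → 10 log₁₀(P_tot / 10⁻³) = −93.6 dBm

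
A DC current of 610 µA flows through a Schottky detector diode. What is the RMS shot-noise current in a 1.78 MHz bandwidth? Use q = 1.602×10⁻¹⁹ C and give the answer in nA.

I_n = √(2qI·B)
2qI·B = 2 × 1.602×10⁻¹⁹ × 6.10×10⁻⁴ × 1.78×10⁶ = 3.48×10⁻¹⁶ A²
I_n = √(3.48×10⁻¹⁶) = 1.87×10⁻⁸ A = 18.7 nA

18.7 nA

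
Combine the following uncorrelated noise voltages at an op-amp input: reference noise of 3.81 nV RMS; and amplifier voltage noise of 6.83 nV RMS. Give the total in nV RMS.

7.82 nV

Uncorrelated sources add in power (mean-square): V_tot = √(ΣV_i²)
V_tot = √[(3.81×10⁻⁹)² + (6.83×10⁻⁹)²] = 7.82×10⁻⁹ V = 7.82 nV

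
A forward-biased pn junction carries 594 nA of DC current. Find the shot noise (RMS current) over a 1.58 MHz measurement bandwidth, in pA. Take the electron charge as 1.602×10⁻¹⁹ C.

548 pA

I_n = √(2qI·B)
2qI·B = 2 × 1.602×10⁻¹⁹ × 5.94×10⁻⁷ × 1.58×10⁶ = 3.01×10⁻¹⁹ A²
I_n = √(3.01×10⁻¹⁹) = 5.48×10⁻¹⁰ A = 548 pA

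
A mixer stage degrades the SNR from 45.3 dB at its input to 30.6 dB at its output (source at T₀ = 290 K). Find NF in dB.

14.7 dB

NF (dB) = SNR_in(dB) − SNR_out(dB) when the source is at T₀
NF = 45.3 − 30.6 = 14.7 dB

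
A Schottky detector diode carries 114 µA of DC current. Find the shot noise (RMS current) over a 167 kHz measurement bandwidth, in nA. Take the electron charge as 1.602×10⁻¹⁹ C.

I_n = √(2qI·B)
2qI·B = 2 × 1.602×10⁻¹⁹ × 1.14×10⁻⁴ × 1.67×10⁵ = 6.10×10⁻¹⁸ A²
I_n = √(6.10×10⁻¹⁸) = 2.47×10⁻⁹ A = 2.47 nA

2.47 nA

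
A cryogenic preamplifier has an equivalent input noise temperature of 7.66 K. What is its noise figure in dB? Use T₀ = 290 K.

F = 1 + T_e/T₀ = 1 + 7.66/290 = 1.02641
NF = 10 log₁₀(1.02641) = 0.113 dB

0.113 dB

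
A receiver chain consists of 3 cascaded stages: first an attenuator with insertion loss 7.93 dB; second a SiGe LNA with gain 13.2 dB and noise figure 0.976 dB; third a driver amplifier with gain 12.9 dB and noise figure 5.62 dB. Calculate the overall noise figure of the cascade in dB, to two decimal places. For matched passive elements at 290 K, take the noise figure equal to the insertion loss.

Convert to linear (a loss of L dB is a gain of −L dB): F_i = 10^(NF_i/10), G_i = 10^(G_i,dB/10)
  Stage 1: F_1 = 10^(7.93/10) = 6.209, G_1 = 10^(−7.93/10) = 0.1611
  Stage 2: F_2 = 10^(0.976/10) = 1.252, G_2 = 10^(13.2/10) = 20.89
  Stage 3: F_3 = 10^(5.62/10) = 3.648, G_3 = 10^(12.9/10) = 19.50
Friis cascade:
  F = 6.209 + (1.252 − 1)/0.1611 + (3.648 − 1)/3.365 = 8.560
NF = 10 log₁₀(8.560) = 9.32 dB

9.32 dB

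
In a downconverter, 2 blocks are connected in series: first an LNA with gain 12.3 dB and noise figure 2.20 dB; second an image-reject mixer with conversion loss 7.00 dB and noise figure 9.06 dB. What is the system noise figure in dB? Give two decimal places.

3.17 dB

Convert to linear (a loss of L dB is a gain of −L dB): F_i = 10^(NF_i/10), G_i = 10^(G_i,dB/10)
  Stage 1: F_1 = 10^(2.20/10) = 1.660, G_1 = 10^(12.3/10) = 16.98
  Stage 2: F_2 = 10^(9.06/10) = 8.054, G_2 = 10^(−7.00/10) = 0.1995
Friis cascade:
  F = 1.660 + (8.054 − 1)/16.98 = 2.075
NF = 10 log₁₀(2.075) = 3.17 dB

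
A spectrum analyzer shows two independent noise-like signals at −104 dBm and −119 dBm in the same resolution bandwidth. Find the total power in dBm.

Convert to linear, add, convert back:
P₁ = 3.98×10⁻¹⁴ W, P₂ = 1.26×10⁻¹⁵ W
P_tot = 4.11×10⁻¹⁴ W → 10 log₁₀(P_tot / 10⁻³) = −103.9 dBm

−103.9 dBm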